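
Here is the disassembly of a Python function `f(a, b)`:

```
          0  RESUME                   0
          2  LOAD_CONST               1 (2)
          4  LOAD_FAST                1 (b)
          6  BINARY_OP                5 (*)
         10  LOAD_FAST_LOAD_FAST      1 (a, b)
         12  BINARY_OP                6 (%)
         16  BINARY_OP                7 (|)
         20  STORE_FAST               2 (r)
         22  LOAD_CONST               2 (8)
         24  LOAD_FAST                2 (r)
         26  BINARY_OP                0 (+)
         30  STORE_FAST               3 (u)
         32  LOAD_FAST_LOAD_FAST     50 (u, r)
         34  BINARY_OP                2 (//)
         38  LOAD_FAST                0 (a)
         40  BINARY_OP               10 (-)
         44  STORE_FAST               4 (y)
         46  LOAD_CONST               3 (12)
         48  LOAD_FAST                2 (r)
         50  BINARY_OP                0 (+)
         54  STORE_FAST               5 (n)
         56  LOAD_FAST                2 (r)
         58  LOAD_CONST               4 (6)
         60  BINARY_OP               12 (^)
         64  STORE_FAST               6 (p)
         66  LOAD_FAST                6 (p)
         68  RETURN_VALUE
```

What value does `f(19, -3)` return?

LOAD_CONST → push 2. Stack: [2]
LOAD_FAST b → push -3. Stack: [2, -3]
BINARY_OP * → 2 * -3 = -6. Stack: [-6]
LOAD_FAST_LOAD_FAST a,b → push 19,-3. Stack: [-6, 19, -3]
BINARY_OP % → 19 % -3 = -2. Stack: [-6, -2]
BINARY_OP | → -6 | -2 = -2. Stack: [-2]
STORE_FAST r → r=-2. Stack: []
LOAD_CONST → push 8. Stack: [8]
LOAD_FAST r → push -2. Stack: [8, -2]
BINARY_OP + → 8 + -2 = 6. Stack: [6]
STORE_FAST u → u=6. Stack: []
LOAD_FAST_LOAD_FAST u,r → push 6,-2. Stack: [6, -2]
BINARY_OP // → 6 // -2 = -3. Stack: [-3]
LOAD_FAST a → push 19. Stack: [-3, 19]
BINARY_OP - → -3 - 19 = -22. Stack: [-22]
STORE_FAST y → y=-22. Stack: []
LOAD_CONST → push 12. Stack: [12]
LOAD_FAST r → push -2. Stack: [12, -2]
BINARY_OP + → 12 + -2 = 10. Stack: [10]
STORE_FAST n → n=10. Stack: []
LOAD_FAST r → push -2. Stack: [-2]
LOAD_CONST → push 6. Stack: [-2, 6]
BINARY_OP ^ → -2 ^ 6 = -8. Stack: [-8]
STORE_FAST p → p=-8. Stack: []
LOAD_FAST p → push -8. Stack: [-8]
RETURN_VALUE → return -8.

-8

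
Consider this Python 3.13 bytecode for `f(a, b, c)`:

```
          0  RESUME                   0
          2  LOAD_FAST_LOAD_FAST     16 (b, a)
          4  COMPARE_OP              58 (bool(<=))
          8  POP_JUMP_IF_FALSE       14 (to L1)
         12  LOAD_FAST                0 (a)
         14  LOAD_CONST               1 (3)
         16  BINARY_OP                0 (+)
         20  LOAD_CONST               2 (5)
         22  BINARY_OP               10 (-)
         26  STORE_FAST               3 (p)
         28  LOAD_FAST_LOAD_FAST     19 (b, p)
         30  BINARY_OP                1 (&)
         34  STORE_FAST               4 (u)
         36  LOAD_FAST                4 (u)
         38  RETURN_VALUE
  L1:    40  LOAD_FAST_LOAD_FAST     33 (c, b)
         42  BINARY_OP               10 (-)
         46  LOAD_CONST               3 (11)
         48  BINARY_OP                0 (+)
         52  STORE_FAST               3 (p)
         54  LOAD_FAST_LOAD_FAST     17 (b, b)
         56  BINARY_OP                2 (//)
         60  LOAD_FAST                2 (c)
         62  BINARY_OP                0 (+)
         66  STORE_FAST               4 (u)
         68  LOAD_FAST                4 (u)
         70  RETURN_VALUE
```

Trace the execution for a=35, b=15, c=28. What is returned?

LOAD_FAST_LOAD_FAST b,a → push 15,35. Stack: [15, 35]
COMPARE_OP bool(<=) → 15 vs 35 = True. Stack: [True]
POP_JUMP_IF_FALSE → pop True; no jump. Stack: []
LOAD_FAST a → push 35. Stack: [35]
LOAD_CONST → push 3. Stack: [35, 3]
BINARY_OP + → 35 + 3 = 38. Stack: [38]
LOAD_CONST → push 5. Stack: [38, 5]
BINARY_OP - → 38 - 5 = 33. Stack: [33]
STORE_FAST p → p=33. Stack: []
LOAD_FAST_LOAD_FAST b,p → push 15,33. Stack: [15, 33]
BINARY_OP & → 15 & 33 = 1. Stack: [1]
STORE_FAST u → u=1. Stack: []
LOAD_FAST u → push 1. Stack: [1]
RETURN_VALUE → return 1.

1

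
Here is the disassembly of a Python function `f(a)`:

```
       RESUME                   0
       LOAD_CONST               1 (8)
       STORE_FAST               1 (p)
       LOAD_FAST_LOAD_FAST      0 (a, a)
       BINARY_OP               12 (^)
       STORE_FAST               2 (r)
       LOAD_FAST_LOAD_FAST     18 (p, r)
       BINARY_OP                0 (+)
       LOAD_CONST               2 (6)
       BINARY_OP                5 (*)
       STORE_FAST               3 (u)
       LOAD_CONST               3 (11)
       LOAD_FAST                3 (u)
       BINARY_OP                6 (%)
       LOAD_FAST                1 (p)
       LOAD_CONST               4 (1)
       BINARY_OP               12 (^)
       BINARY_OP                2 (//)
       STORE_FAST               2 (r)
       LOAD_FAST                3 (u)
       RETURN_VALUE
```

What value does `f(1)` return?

LOAD_CONST → push 8. Stack: [8]
STORE_FAST p → p=8. Stack: []
LOAD_FAST_LOAD_FAST a,a → push 1,1. Stack: [1, 1]
BINARY_OP ^ → 1 ^ 1 = 0. Stack: [0]
STORE_FAST r → r=0. Stack: []
LOAD_FAST_LOAD_FAST p,r → push 8,0. Stack: [8, 0]
BINARY_OP + → 8 + 0 = 8. Stack: [8]
LOAD_CONST → push 6. Stack: [8, 6]
BINARY_OP * → 8 * 6 = 48. Stack: [48]
STORE_FAST u → u=48. Stack: []
LOAD_CONST → push 11. Stack: [11]
LOAD_FAST u → push 48. Stack: [11, 48]
BINARY_OP % → 11 % 48 = 11. Stack: [11]
LOAD_FAST p → push 8. Stack: [11, 8]
LOAD_CONST → push 1. Stack: [11, 8, 1]
BINARY_OP ^ → 8 ^ 1 = 9. Stack: [11, 9]
BINARY_OP // → 11 // 9 = 1. Stack: [1]
STORE_FAST r → r=1. Stack: []
LOAD_FAST u → push 48. Stack: [48]
RETURN_VALUE → return 48.

48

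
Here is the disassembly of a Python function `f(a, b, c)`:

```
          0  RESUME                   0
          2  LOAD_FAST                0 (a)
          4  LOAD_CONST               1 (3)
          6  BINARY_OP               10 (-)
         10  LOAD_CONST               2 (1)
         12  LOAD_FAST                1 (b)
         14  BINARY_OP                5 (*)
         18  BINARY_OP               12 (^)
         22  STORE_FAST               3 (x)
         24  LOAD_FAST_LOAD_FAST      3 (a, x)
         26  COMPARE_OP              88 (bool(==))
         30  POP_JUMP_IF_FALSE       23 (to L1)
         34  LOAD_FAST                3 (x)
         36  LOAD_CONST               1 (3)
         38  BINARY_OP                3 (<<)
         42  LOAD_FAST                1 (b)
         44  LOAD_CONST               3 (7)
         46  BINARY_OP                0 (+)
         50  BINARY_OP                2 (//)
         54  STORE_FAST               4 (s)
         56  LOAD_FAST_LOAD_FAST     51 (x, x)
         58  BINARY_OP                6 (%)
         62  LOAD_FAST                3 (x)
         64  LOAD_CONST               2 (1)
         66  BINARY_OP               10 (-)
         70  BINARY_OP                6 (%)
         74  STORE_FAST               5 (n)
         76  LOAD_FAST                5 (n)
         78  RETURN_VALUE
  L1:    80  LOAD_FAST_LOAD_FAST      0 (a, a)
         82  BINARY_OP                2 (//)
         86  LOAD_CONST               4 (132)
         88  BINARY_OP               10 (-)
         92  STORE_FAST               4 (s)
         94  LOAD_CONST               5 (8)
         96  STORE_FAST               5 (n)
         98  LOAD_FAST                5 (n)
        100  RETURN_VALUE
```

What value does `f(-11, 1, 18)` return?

8

LOAD_FAST a → push -11. Stack: [-11]
LOAD_CONST → push 3. Stack: [-11, 3]
BINARY_OP - → -11 - 3 = -14. Stack: [-14]
LOAD_CONST → push 1. Stack: [-14, 1]
LOAD_FAST b → push 1. Stack: [-14, 1, 1]
BINARY_OP * → 1 * 1 = 1. Stack: [-14, 1]
BINARY_OP ^ → -14 ^ 1 = -13. Stack: [-13]
STORE_FAST x → x=-13. Stack: []
LOAD_FAST_LOAD_FAST a,x → push -11,-13. Stack: [-11, -13]
COMPARE_OP bool(==) → -11 vs -13 = False. Stack: [False]
POP_JUMP_IF_FALSE → pop False; jump. Stack: []
LOAD_FAST_LOAD_FAST a,a → push -11,-11. Stack: [-11, -11]
BINARY_OP // → -11 // -11 = 1. Stack: [1]
LOAD_CONST → push 132. Stack: [1, 132]
BINARY_OP - → 1 - 132 = -131. Stack: [-131]
STORE_FAST s → s=-131. Stack: []
LOAD_CONST → push 8. Stack: [8]
STORE_FAST n → n=8. Stack: []
LOAD_FAST n → push 8. Stack: [8]
RETURN_VALUE → return 8.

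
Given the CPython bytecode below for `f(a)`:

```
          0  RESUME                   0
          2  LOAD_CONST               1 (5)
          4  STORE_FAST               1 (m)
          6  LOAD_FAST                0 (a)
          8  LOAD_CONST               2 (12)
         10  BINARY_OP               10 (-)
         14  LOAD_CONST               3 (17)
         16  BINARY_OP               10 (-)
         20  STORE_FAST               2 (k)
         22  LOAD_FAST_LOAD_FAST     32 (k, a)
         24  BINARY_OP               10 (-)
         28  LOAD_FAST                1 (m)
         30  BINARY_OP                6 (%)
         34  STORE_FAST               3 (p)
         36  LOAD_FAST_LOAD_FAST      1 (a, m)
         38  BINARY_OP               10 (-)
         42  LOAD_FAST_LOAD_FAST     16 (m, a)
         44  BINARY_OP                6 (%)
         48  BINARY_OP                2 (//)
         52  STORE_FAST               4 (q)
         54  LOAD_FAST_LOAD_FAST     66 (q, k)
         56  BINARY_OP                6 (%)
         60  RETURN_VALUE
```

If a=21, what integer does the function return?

-5

LOAD_CONST → push 5. Stack: [5]
STORE_FAST m → m=5. Stack: []
LOAD_FAST a → push 21. Stack: [21]
LOAD_CONST → push 12. Stack: [21, 12]
BINARY_OP - → 21 - 12 = 9. Stack: [9]
LOAD_CONST → push 17. Stack: [9, 17]
BINARY_OP - → 9 - 17 = -8. Stack: [-8]
STORE_FAST k → k=-8. Stack: []
LOAD_FAST_LOAD_FAST k,a → push -8,21. Stack: [-8, 21]
BINARY_OP - → -8 - 21 = -29. Stack: [-29]
LOAD_FAST m → push 5. Stack: [-29, 5]
BINARY_OP % → -29 % 5 = 1. Stack: [1]
STORE_FAST p → p=1. Stack: []
LOAD_FAST_LOAD_FAST a,m → push 21,5. Stack: [21, 5]
BINARY_OP - → 21 - 5 = 16. Stack: [16]
LOAD_FAST_LOAD_FAST m,a → push 5,21. Stack: [16, 5, 21]
BINARY_OP % → 5 % 21 = 5. Stack: [16, 5]
BINARY_OP // → 16 // 5 = 3. Stack: [3]
STORE_FAST q → q=3. Stack: []
LOAD_FAST_LOAD_FAST q,k → push 3,-8. Stack: [3, -8]
BINARY_OP % → 3 % -8 = -5. Stack: [-5]
RETURN_VALUE → return -5.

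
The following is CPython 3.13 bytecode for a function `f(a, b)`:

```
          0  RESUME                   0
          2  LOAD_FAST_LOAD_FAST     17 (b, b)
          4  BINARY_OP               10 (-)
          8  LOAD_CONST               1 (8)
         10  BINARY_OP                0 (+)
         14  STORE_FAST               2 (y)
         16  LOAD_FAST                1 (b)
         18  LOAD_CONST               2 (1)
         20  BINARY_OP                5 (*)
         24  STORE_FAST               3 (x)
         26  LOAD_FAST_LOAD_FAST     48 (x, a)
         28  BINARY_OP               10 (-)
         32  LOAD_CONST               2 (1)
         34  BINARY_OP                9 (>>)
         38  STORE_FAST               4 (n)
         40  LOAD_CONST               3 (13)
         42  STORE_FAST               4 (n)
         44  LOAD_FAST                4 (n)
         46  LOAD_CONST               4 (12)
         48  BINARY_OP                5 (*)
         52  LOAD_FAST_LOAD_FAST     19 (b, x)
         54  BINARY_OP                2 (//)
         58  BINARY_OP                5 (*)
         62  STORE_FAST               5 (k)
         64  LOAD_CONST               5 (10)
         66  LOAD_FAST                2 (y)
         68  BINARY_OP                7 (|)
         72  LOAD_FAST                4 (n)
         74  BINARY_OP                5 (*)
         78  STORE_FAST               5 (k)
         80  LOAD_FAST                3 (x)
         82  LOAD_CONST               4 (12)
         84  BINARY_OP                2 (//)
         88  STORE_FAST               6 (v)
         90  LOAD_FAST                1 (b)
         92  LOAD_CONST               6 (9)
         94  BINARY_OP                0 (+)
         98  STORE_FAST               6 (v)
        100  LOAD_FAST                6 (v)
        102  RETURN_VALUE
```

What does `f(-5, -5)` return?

4

LOAD_FAST_LOAD_FAST b,b → push -5,-5. Stack: [-5, -5]
BINARY_OP - → -5 - -5 = 0. Stack: [0]
LOAD_CONST → push 8. Stack: [0, 8]
BINARY_OP + → 0 + 8 = 8. Stack: [8]
STORE_FAST y → y=8. Stack: []
LOAD_FAST b → push -5. Stack: [-5]
LOAD_CONST → push 1. Stack: [-5, 1]
BINARY_OP * → -5 * 1 = -5. Stack: [-5]
STORE_FAST x → x=-5. Stack: []
LOAD_FAST_LOAD_FAST x,a → push -5,-5. Stack: [-5, -5]
BINARY_OP - → -5 - -5 = 0. Stack: [0]
LOAD_CONST → push 1. Stack: [0, 1]
BINARY_OP >> → 0 >> 1 = 0. Stack: [0]
STORE_FAST n → n=0. Stack: []
LOAD_CONST → push 13. Stack: [13]
STORE_FAST n → n=13. Stack: []
LOAD_FAST n → push 13. Stack: [13]
LOAD_CONST → push 12. Stack: [13, 12]
BINARY_OP * → 13 * 12 = 156. Stack: [156]
LOAD_FAST_LOAD_FAST b,x → push -5,-5. Stack: [156, -5, -5]
BINARY_OP // → -5 // -5 = 1. Stack: [156, 1]
BINARY_OP * → 156 * 1 = 156. Stack: [156]
STORE_FAST k → k=156. Stack: []
LOAD_CONST → push 10. Stack: [10]
LOAD_FAST y → push 8. Stack: [10, 8]
BINARY_OP | → 10 | 8 = 10. Stack: [10]
LOAD_FAST n → push 13. Stack: [10, 13]
BINARY_OP * → 10 * 13 = 130. Stack: [130]
STORE_FAST k → k=130. Stack: []
LOAD_FAST x → push -5. Stack: [-5]
LOAD_CONST → push 12. Stack: [-5, 12]
BINARY_OP // → -5 // 12 = -1. Stack: [-1]
STORE_FAST v → v=-1. Stack: []
LOAD_FAST b → push -5. Stack: [-5]
LOAD_CONST → push 9. Stack: [-5, 9]
BINARY_OP + → -5 + 9 = 4. Stack: [4]
STORE_FAST v → v=4. Stack: []
LOAD_FAST v → push 4. Stack: [4]
RETURN_VALUE → return 4.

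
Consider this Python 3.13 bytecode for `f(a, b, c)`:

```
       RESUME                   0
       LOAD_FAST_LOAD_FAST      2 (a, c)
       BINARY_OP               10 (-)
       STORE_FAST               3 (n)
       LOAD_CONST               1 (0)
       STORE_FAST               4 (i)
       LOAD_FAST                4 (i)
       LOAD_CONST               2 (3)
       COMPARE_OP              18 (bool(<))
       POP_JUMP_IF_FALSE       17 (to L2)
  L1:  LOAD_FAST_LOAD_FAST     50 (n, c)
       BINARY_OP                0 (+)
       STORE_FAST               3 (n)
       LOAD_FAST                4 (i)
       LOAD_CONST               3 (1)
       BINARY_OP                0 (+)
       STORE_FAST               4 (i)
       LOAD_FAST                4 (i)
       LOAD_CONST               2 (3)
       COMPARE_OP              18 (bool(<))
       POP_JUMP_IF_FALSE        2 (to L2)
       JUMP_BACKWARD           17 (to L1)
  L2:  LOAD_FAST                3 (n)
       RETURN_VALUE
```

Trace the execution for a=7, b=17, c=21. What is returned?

49

LOAD_FAST_LOAD_FAST a,c → push 7,21. Stack: [7, 21]
BINARY_OP - → 7 - 21 = -14. Stack: [-14]
STORE_FAST n → n=-14. Stack: []
LOAD_CONST → push 0. Stack: [0]
STORE_FAST i → i=0. Stack: []
LOAD_FAST i → push 0. Stack: [0]
LOAD_CONST → push 3. Stack: [0, 3]
COMPARE_OP bool(<) → 0 vs 3 = True. Stack: [True]
POP_JUMP_IF_FALSE → pop True; no jump. Stack: []
LOAD_FAST_LOAD_FAST n,c → push -14,21. Stack: [-14, 21]
BINARY_OP + → -14 + 21 = 7. Stack: [7]
STORE_FAST n → n=7. Stack: []
LOAD_FAST i → push 0. Stack: [0]
LOAD_CONST → push 1. Stack: [0, 1]
BINARY_OP + → 0 + 1 = 1. Stack: [1]
STORE_FAST i → i=1. Stack: []
LOAD_FAST i → push 1. Stack: [1]
LOAD_CONST → push 3. Stack: [1, 3]
COMPARE_OP bool(<) → 1 vs 3 = True. Stack: [True]
POP_JUMP_IF_FALSE → pop True; no jump. Stack: []
LOAD_FAST_LOAD_FAST n,c → push 7,21. Stack: [7, 21]
BINARY_OP + → 7 + 21 = 28. Stack: [28]
STORE_FAST n → n=28. Stack: []
LOAD_FAST i → push 1. Stack: [1]
LOAD_CONST → push 1. Stack: [1, 1]
BINARY_OP + → 1 + 1 = 2. Stack: [2]
STORE_FAST i → i=2. Stack: []
LOAD_FAST i → push 2. Stack: [2]
LOAD_CONST → push 3. Stack: [2, 3]
COMPARE_OP bool(<) → 2 vs 3 = True. Stack: [True]
POP_JUMP_IF_FALSE → pop True; no jump. Stack: []
LOAD_FAST_LOAD_FAST n,c → push 28,21. Stack: [28, 21]
BINARY_OP + → 28 + 21 = 49. Stack: [49]
STORE_FAST n → n=49. Stack: []
LOAD_FAST i → push 2. Stack: [2]
LOAD_CONST → push 1. Stack: [2, 1]
BINARY_OP + → 2 + 1 = 3. Stack: [3]
STORE_FAST i → i=3. Stack: []
LOAD_FAST i → push 3. Stack: [3]
LOAD_CONST → push 3. Stack: [3, 3]
COMPARE_OP bool(<) → 3 vs 3 = False. Stack: [False]
POP_JUMP_IF_FALSE → pop False; jump. Stack: []
LOAD_FAST n → push 49. Stack: [49]
RETURN_VALUE → return 49.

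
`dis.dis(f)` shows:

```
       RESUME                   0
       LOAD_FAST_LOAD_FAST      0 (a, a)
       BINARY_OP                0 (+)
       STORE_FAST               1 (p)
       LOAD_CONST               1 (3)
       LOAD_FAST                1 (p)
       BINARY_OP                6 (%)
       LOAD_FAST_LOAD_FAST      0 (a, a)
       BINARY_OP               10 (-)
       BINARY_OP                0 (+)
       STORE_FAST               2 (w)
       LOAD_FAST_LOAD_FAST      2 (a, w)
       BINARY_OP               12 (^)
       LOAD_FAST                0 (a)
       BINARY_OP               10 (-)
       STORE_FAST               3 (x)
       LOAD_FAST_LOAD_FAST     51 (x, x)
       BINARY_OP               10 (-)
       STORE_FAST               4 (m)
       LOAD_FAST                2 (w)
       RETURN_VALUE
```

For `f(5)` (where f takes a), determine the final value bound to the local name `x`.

LOAD_FAST_LOAD_FAST a,a → push 5,5. Stack: [5, 5]
BINARY_OP + → 5 + 5 = 10. Stack: [10]
STORE_FAST p → p=10. Stack: []
LOAD_CONST → push 3. Stack: [3]
LOAD_FAST p → push 10. Stack: [3, 10]
BINARY_OP % → 3 % 10 = 3. Stack: [3]
LOAD_FAST_LOAD_FAST a,a → push 5,5. Stack: [3, 5, 5]
BINARY_OP - → 5 - 5 = 0. Stack: [3, 0]
BINARY_OP + → 3 + 0 = 3. Stack: [3]
STORE_FAST w → w=3. Stack: []
LOAD_FAST_LOAD_FAST a,w → push 5,3. Stack: [5, 3]
BINARY_OP ^ → 5 ^ 3 = 6. Stack: [6]
LOAD_FAST a → push 5. Stack: [6, 5]
BINARY_OP - → 6 - 5 = 1. Stack: [1]
STORE_FAST x → x=1. Stack: []
LOAD_FAST_LOAD_FAST x,x → push 1,1. Stack: [1, 1]
BINARY_OP - → 1 - 1 = 0. Stack: [0]
STORE_FAST m → m=0. Stack: []
LOAD_FAST w → push 3. Stack: [3]
RETURN_VALUE → return 3.

1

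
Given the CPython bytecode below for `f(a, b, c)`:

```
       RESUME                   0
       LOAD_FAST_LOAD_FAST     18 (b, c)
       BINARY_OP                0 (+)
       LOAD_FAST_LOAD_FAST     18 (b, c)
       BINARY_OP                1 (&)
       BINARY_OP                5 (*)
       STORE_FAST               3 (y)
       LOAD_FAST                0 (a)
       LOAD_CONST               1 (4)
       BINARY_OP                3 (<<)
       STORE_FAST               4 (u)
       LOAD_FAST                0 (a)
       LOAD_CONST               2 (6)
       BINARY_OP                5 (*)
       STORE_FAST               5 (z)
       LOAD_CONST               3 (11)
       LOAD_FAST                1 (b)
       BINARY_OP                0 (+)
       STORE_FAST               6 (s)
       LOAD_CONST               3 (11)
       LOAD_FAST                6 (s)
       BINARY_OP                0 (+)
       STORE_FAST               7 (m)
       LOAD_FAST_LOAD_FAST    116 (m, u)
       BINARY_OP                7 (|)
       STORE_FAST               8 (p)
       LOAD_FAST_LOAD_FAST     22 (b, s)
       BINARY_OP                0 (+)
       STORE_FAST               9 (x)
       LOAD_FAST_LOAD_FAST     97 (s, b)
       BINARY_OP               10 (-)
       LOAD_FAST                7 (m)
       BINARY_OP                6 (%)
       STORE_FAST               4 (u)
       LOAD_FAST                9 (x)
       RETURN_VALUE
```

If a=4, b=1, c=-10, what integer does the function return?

13

LOAD_FAST_LOAD_FAST b,c → push 1,-10. Stack: [1, -10]
BINARY_OP + → 1 + -10 = -9. Stack: [-9]
LOAD_FAST_LOAD_FAST b,c → push 1,-10. Stack: [-9, 1, -10]
BINARY_OP & → 1 & -10 = 0. Stack: [-9, 0]
BINARY_OP * → -9 * 0 = 0. Stack: [0]
STORE_FAST y → y=0. Stack: []
LOAD_FAST a → push 4. Stack: [4]
LOAD_CONST → push 4. Stack: [4, 4]
BINARY_OP << → 4 << 4 = 64. Stack: [64]
STORE_FAST u → u=64. Stack: []
LOAD_FAST a → push 4. Stack: [4]
LOAD_CONST → push 6. Stack: [4, 6]
BINARY_OP * → 4 * 6 = 24. Stack: [24]
STORE_FAST z → z=24. Stack: []
LOAD_CONST → push 11. Stack: [11]
LOAD_FAST b → push 1. Stack: [11, 1]
BINARY_OP + → 11 + 1 = 12. Stack: [12]
STORE_FAST s → s=12. Stack: []
LOAD_CONST → push 11. Stack: [11]
LOAD_FAST s → push 12. Stack: [11, 12]
BINARY_OP + → 11 + 12 = 23. Stack: [23]
STORE_FAST m → m=23. Stack: []
LOAD_FAST_LOAD_FAST m,u → push 23,64. Stack: [23, 64]
BINARY_OP | → 23 | 64 = 87. Stack: [87]
STORE_FAST p → p=87. Stack: []
LOAD_FAST_LOAD_FAST b,s → push 1,12. Stack: [1, 12]
BINARY_OP + → 1 + 12 = 13. Stack: [13]
STORE_FAST x → x=13. Stack: []
LOAD_FAST_LOAD_FAST s,b → push 12,1. Stack: [12, 1]
BINARY_OP - → 12 - 1 = 11. Stack: [11]
LOAD_FAST m → push 23. Stack: [11, 23]
BINARY_OP % → 11 % 23 = 11. Stack: [11]
STORE_FAST u → u=11. Stack: []
LOAD_FAST x → push 13. Stack: [13]
RETURN_VALUE → return 13.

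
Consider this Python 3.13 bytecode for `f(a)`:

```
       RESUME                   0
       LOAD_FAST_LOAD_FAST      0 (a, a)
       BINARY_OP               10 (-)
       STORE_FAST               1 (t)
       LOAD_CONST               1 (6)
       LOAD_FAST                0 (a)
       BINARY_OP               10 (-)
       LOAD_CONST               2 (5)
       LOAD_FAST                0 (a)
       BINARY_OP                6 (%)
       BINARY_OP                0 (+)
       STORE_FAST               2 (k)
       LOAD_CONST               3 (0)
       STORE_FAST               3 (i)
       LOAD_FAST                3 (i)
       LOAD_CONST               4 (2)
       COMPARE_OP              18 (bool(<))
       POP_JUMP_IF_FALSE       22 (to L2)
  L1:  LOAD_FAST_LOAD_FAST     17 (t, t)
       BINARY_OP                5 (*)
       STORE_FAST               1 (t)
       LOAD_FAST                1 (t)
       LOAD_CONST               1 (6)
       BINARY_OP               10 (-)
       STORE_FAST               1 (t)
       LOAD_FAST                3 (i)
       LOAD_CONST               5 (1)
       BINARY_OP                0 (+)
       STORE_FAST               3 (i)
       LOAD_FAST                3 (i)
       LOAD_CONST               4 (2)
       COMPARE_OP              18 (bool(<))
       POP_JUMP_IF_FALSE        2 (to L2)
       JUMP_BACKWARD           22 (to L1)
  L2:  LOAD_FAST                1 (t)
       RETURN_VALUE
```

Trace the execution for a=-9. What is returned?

30

LOAD_FAST_LOAD_FAST a,a → push -9,-9. Stack: [-9, -9]
BINARY_OP - → -9 - -9 = 0. Stack: [0]
STORE_FAST t → t=0. Stack: []
LOAD_CONST → push 6. Stack: [6]
LOAD_FAST a → push -9. Stack: [6, -9]
BINARY_OP - → 6 - -9 = 15. Stack: [15]
LOAD_CONST → push 5. Stack: [15, 5]
LOAD_FAST a → push -9. Stack: [15, 5, -9]
BINARY_OP % → 5 % -9 = -4. Stack: [15, -4]
BINARY_OP + → 15 + -4 = 11. Stack: [11]
STORE_FAST k → k=11. Stack: []
LOAD_CONST → push 0. Stack: [0]
STORE_FAST i → i=0. Stack: []
LOAD_FAST i → push 0. Stack: [0]
LOAD_CONST → push 2. Stack: [0, 2]
COMPARE_OP bool(<) → 0 vs 2 = True. Stack: [True]
POP_JUMP_IF_FALSE → pop True; no jump. Stack: []
LOAD_FAST_LOAD_FAST t,t → push 0,0. Stack: [0, 0]
BINARY_OP * → 0 * 0 = 0. Stack: [0]
STORE_FAST t → t=0. Stack: []
LOAD_FAST t → push 0. Stack: [0]
LOAD_CONST → push 6. Stack: [0, 6]
BINARY_OP - → 0 - 6 = -6. Stack: [-6]
STORE_FAST t → t=-6. Stack: []
LOAD_FAST i → push 0. Stack: [0]
LOAD_CONST → push 1. Stack: [0, 1]
BINARY_OP + → 0 + 1 = 1. Stack: [1]
STORE_FAST i → i=1. Stack: []
LOAD_FAST i → push 1. Stack: [1]
LOAD_CONST → push 2. Stack: [1, 2]
COMPARE_OP bool(<) → 1 vs 2 = True. Stack: [True]
POP_JUMP_IF_FALSE → pop True; no jump. Stack: []
LOAD_FAST_LOAD_FAST t,t → push -6,-6. Stack: [-6, -6]
BINARY_OP * → -6 * -6 = 36. Stack: [36]
STORE_FAST t → t=36. Stack: []
LOAD_FAST t → push 36. Stack: [36]
LOAD_CONST → push 6. Stack: [36, 6]
BINARY_OP - → 36 - 6 = 30. Stack: [30]
STORE_FAST t → t=30. Stack: []
LOAD_FAST i → push 1. Stack: [1]
LOAD_CONST → push 1. Stack: [1, 1]
BINARY_OP + → 1 + 1 = 2. Stack: [2]
STORE_FAST i → i=2. Stack: []
LOAD_FAST i → push 2. Stack: [2]
LOAD_CONST → push 2. Stack: [2, 2]
COMPARE_OP bool(<) → 2 vs 2 = False. Stack: [False]
POP_JUMP_IF_FALSE → pop False; jump. Stack: []
LOAD_FAST t → push 30. Stack: [30]
RETURN_VALUE → return 30.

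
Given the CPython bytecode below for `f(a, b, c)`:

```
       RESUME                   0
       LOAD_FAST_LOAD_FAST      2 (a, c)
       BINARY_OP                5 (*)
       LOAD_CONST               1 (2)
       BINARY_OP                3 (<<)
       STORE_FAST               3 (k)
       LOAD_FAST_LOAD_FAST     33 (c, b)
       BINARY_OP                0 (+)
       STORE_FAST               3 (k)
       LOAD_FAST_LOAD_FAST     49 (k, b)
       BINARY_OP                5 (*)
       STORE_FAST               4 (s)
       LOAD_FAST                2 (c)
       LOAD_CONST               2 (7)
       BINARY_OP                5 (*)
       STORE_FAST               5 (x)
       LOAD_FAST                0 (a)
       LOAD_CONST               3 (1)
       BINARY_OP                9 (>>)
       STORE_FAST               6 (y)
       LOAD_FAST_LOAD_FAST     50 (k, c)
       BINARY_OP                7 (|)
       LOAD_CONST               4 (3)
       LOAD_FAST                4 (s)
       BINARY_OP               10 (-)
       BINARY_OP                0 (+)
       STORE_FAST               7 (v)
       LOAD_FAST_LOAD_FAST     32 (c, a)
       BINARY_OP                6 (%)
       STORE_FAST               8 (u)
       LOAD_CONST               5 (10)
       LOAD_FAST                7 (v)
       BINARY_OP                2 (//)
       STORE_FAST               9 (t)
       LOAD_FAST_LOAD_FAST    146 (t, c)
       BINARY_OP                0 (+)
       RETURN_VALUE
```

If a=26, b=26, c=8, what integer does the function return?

LOAD_FAST_LOAD_FAST a,c → push 26,8. Stack: [26, 8]
BINARY_OP * → 26 * 8 = 208. Stack: [208]
LOAD_CONST → push 2. Stack: [208, 2]
BINARY_OP << → 208 << 2 = 832. Stack: [832]
STORE_FAST k → k=832. Stack: []
LOAD_FAST_LOAD_FAST c,b → push 8,26. Stack: [8, 26]
BINARY_OP + → 8 + 26 = 34. Stack: [34]
STORE_FAST k → k=34. Stack: []
LOAD_FAST_LOAD_FAST k,b → push 34,26. Stack: [34, 26]
BINARY_OP * → 34 * 26 = 884. Stack: [884]
STORE_FAST s → s=884. Stack: []
LOAD_FAST c → push 8. Stack: [8]
LOAD_CONST → push 7. Stack: [8, 7]
BINARY_OP * → 8 * 7 = 56. Stack: [56]
STORE_FAST x → x=56. Stack: []
LOAD_FAST a → push 26. Stack: [26]
LOAD_CONST → push 1. Stack: [26, 1]
BINARY_OP >> → 26 >> 1 = 13. Stack: [13]
STORE_FAST y → y=13. Stack: []
LOAD_FAST_LOAD_FAST k,c → push 34,8. Stack: [34, 8]
BINARY_OP | → 34 | 8 = 42. Stack: [42]
LOAD_CONST → push 3. Stack: [42, 3]
LOAD_FAST s → push 884. Stack: [42, 3, 884]
BINARY_OP - → 3 - 884 = -881. Stack: [42, -881]
BINARY_OP + → 42 + -881 = -839. Stack: [-839]
STORE_FAST v → v=-839. Stack: []
LOAD_FAST_LOAD_FAST c,a → push 8,26. Stack: [8, 26]
BINARY_OP % → 8 % 26 = 8. Stack: [8]
STORE_FAST u → u=8. Stack: []
LOAD_CONST → push 10. Stack: [10]
LOAD_FAST v → push -839. Stack: [10, -839]
BINARY_OP // → 10 // -839 = -1. Stack: [-1]
STORE_FAST t → t=-1. Stack: []
LOAD_FAST_LOAD_FAST t,c → push -1,8. Stack: [-1, 8]
BINARY_OP + → -1 + 8 = 7. Stack: [7]
RETURN_VALUE → return 7.

7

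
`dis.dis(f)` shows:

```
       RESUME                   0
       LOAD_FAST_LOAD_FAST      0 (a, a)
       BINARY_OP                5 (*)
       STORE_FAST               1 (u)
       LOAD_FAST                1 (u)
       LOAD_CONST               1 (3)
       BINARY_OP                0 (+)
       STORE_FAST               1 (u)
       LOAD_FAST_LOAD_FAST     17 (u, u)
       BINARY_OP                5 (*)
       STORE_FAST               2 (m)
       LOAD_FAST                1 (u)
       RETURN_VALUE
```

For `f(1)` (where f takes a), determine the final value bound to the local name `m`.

16

LOAD_FAST_LOAD_FAST a,a → push 1,1. Stack: [1, 1]
BINARY_OP * → 1 * 1 = 1. Stack: [1]
STORE_FAST u → u=1. Stack: []
LOAD_FAST u → push 1. Stack: [1]
LOAD_CONST → push 3. Stack: [1, 3]
BINARY_OP + → 1 + 3 = 4. Stack: [4]
STORE_FAST u → u=4. Stack: []
LOAD_FAST_LOAD_FAST u,u → push 4,4. Stack: [4, 4]
BINARY_OP * → 4 * 4 = 16. Stack: [16]
STORE_FAST m → m=16. Stack: []
LOAD_FAST u → push 4. Stack: [4]
RETURN_VALUE → return 4.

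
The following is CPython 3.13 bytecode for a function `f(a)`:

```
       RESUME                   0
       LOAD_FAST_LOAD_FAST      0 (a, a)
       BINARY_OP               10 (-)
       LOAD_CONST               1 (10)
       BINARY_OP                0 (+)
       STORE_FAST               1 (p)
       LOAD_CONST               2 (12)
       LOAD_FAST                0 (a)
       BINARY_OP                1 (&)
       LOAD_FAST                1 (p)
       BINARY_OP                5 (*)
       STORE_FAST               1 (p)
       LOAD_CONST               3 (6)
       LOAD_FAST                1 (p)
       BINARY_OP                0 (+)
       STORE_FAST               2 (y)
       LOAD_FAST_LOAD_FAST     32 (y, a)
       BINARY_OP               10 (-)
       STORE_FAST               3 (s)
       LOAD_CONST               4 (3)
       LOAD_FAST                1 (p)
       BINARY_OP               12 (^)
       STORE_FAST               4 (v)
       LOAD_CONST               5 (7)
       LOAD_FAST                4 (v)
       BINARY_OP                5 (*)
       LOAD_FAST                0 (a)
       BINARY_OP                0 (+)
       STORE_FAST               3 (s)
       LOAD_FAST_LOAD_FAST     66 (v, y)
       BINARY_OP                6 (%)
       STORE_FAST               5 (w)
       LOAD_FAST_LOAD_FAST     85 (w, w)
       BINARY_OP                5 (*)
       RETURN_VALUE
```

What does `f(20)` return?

1849

LOAD_FAST_LOAD_FAST a,a → push 20,20. Stack: [20, 20]
BINARY_OP - → 20 - 20 = 0. Stack: [0]
LOAD_CONST → push 10. Stack: [0, 10]
BINARY_OP + → 0 + 10 = 10. Stack: [10]
STORE_FAST p → p=10. Stack: []
LOAD_CONST → push 12. Stack: [12]
LOAD_FAST a → push 20. Stack: [12, 20]
BINARY_OP & → 12 & 20 = 4. Stack: [4]
LOAD_FAST p → push 10. Stack: [4, 10]
BINARY_OP * → 4 * 10 = 40. Stack: [40]
STORE_FAST p → p=40. Stack: []
LOAD_CONST → push 6. Stack: [6]
LOAD_FAST p → push 40. Stack: [6, 40]
BINARY_OP + → 6 + 40 = 46. Stack: [46]
STORE_FAST y → y=46. Stack: []
LOAD_FAST_LOAD_FAST y,a → push 46,20. Stack: [46, 20]
BINARY_OP - → 46 - 20 = 26. Stack: [26]
STORE_FAST s → s=26. Stack: []
LOAD_CONST → push 3. Stack: [3]
LOAD_FAST p → push 40. Stack: [3, 40]
BINARY_OP ^ → 3 ^ 40 = 43. Stack: [43]
STORE_FAST v → v=43. Stack: []
LOAD_CONST → push 7. Stack: [7]
LOAD_FAST v → push 43. Stack: [7, 43]
BINARY_OP * → 7 * 43 = 301. Stack: [301]
LOAD_FAST a → push 20. Stack: [301, 20]
BINARY_OP + → 301 + 20 = 321. Stack: [321]
STORE_FAST s → s=321. Stack: []
LOAD_FAST_LOAD_FAST v,y → push 43,46. Stack: [43, 46]
BINARY_OP % → 43 % 46 = 43. Stack: [43]
STORE_FAST w → w=43. Stack: []
LOAD_FAST_LOAD_FAST w,w → push 43,43. Stack: [43, 43]
BINARY_OP * → 43 * 43 = 1849. Stack: [1849]
RETURN_VALUE → return 1849.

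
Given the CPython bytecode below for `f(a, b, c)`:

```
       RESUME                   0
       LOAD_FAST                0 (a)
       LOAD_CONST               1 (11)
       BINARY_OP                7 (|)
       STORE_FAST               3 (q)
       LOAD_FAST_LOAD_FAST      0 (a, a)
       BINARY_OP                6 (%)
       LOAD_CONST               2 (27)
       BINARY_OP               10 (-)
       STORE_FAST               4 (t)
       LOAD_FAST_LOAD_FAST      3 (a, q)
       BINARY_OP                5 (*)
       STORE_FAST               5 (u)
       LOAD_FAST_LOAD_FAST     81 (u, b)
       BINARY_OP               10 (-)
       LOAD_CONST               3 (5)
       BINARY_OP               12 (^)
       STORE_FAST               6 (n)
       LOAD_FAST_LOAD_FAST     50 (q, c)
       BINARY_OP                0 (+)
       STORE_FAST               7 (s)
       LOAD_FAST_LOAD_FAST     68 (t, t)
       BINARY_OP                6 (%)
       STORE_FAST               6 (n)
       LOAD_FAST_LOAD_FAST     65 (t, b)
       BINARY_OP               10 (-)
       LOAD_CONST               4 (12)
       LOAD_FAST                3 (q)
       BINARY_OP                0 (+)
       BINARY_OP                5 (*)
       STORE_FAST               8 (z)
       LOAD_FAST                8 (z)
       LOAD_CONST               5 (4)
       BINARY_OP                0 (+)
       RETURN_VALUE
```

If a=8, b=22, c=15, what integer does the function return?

LOAD_FAST a → push 8. Stack: [8]
LOAD_CONST → push 11. Stack: [8, 11]
BINARY_OP | → 8 | 11 = 11. Stack: [11]
STORE_FAST q → q=11. Stack: []
LOAD_FAST_LOAD_FAST a,a → push 8,8. Stack: [8, 8]
BINARY_OP % → 8 % 8 = 0. Stack: [0]
LOAD_CONST → push 27. Stack: [0, 27]
BINARY_OP - → 0 - 27 = -27. Stack: [-27]
STORE_FAST t → t=-27. Stack: []
LOAD_FAST_LOAD_FAST a,q → push 8,11. Stack: [8, 11]
BINARY_OP * → 8 * 11 = 88. Stack: [88]
STORE_FAST u → u=88. Stack: []
LOAD_FAST_LOAD_FAST u,b → push 88,22. Stack: [88, 22]
BINARY_OP - → 88 - 22 = 66. Stack: [66]
LOAD_CONST → push 5. Stack: [66, 5]
BINARY_OP ^ → 66 ^ 5 = 71. Stack: [71]
STORE_FAST n → n=71. Stack: []
LOAD_FAST_LOAD_FAST q,c → push 11,15. Stack: [11, 15]
BINARY_OP + → 11 + 15 = 26. Stack: [26]
STORE_FAST s → s=26. Stack: []
LOAD_FAST_LOAD_FAST t,t → push -27,-27. Stack: [-27, -27]
BINARY_OP % → -27 % -27 = 0. Stack: [0]
STORE_FAST n → n=0. Stack: []
LOAD_FAST_LOAD_FAST t,b → push -27,22. Stack: [-27, 22]
BINARY_OP - → -27 - 22 = -49. Stack: [-49]
LOAD_CONST → push 12. Stack: [-49, 12]
LOAD_FAST q → push 11. Stack: [-49, 12, 11]
BINARY_OP + → 12 + 11 = 23. Stack: [-49, 23]
BINARY_OP * → -49 * 23 = -1127. Stack: [-1127]
STORE_FAST z → z=-1127. Stack: []
LOAD_FAST z → push -1127. Stack: [-1127]
LOAD_CONST → push 4. Stack: [-1127, 4]
BINARY_OP + → -1127 + 4 = -1123. Stack: [-1123]
RETURN_VALUE → return -1123.

-1123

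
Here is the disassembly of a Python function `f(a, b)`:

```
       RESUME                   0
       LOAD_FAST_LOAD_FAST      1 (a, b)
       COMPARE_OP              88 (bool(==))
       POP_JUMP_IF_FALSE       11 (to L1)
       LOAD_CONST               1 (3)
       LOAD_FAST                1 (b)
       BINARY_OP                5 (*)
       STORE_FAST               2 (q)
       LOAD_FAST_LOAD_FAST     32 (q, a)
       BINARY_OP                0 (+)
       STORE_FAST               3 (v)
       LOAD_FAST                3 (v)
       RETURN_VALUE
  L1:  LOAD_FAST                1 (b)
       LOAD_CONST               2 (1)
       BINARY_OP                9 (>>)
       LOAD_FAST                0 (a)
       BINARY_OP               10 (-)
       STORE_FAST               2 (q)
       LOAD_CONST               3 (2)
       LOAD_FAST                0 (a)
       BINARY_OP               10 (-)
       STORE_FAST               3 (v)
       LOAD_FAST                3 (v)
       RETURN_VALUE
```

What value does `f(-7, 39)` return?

LOAD_FAST_LOAD_FAST a,b → push -7,39. Stack: [-7, 39]
COMPARE_OP bool(==) → -7 vs 39 = False. Stack: [False]
POP_JUMP_IF_FALSE → pop False; jump. Stack: []
LOAD_FAST b → push 39. Stack: [39]
LOAD_CONST → push 1. Stack: [39, 1]
BINARY_OP >> → 39 >> 1 = 19. Stack: [19]
LOAD_FAST a → push -7. Stack: [19, -7]
BINARY_OP - → 19 - -7 = 26. Stack: [26]
STORE_FAST q → q=26. Stack: []
LOAD_CONST → push 2. Stack: [2]
LOAD_FAST a → push -7. Stack: [2, -7]
BINARY_OP - → 2 - -7 = 9. Stack: [9]
STORE_FAST v → v=9. Stack: []
LOAD_FAST v → push 9. Stack: [9]
RETURN_VALUE → return 9.

9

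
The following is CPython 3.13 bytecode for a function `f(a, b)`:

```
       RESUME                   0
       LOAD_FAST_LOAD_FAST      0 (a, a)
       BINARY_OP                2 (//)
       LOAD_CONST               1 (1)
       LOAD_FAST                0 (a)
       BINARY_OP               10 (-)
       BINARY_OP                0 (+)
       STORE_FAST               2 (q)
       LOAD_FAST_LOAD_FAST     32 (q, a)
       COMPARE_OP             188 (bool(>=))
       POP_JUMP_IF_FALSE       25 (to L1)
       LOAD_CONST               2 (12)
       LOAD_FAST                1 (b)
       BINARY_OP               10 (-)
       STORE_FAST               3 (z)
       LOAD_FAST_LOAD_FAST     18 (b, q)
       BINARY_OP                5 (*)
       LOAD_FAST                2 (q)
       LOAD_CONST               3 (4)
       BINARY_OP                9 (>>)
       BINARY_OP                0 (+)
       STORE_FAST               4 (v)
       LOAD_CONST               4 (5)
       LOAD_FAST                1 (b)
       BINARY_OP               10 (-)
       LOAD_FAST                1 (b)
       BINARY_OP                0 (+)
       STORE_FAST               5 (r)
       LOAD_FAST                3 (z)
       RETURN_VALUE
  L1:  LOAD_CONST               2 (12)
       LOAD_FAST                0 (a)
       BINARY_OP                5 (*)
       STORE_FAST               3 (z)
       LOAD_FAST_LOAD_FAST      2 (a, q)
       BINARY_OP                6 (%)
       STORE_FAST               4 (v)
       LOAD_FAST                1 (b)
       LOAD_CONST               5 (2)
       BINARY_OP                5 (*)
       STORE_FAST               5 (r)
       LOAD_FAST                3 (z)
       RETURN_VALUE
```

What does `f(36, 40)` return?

LOAD_FAST_LOAD_FAST a,a → push 36,36. Stack: [36, 36]
BINARY_OP // → 36 // 36 = 1. Stack: [1]
LOAD_CONST → push 1. Stack: [1, 1]
LOAD_FAST a → push 36. Stack: [1, 1, 36]
BINARY_OP - → 1 - 36 = -35. Stack: [1, -35]
BINARY_OP + → 1 + -35 = -34. Stack: [-34]
STORE_FAST q → q=-34. Stack: []
LOAD_FAST_LOAD_FAST q,a → push -34,36. Stack: [-34, 36]
COMPARE_OP bool(>=) → -34 vs 36 = False. Stack: [False]
POP_JUMP_IF_FALSE → pop False; jump. Stack: []
LOAD_CONST → push 12. Stack: [12]
LOAD_FAST a → push 36. Stack: [12, 36]
BINARY_OP * → 12 * 36 = 432. Stack: [432]
STORE_FAST z → z=432. Stack: []
LOAD_FAST_LOAD_FAST a,q → push 36,-34. Stack: [36, -34]
BINARY_OP % → 36 % -34 = -32. Stack: [-32]
STORE_FAST v → v=-32. Stack: []
LOAD_FAST b → push 40. Stack: [40]
LOAD_CONST → push 2. Stack: [40, 2]
BINARY_OP * → 40 * 2 = 80. Stack: [80]
STORE_FAST r → r=80. Stack: []
LOAD_FAST z → push 432. Stack: [432]
RETURN_VALUE → return 432.

432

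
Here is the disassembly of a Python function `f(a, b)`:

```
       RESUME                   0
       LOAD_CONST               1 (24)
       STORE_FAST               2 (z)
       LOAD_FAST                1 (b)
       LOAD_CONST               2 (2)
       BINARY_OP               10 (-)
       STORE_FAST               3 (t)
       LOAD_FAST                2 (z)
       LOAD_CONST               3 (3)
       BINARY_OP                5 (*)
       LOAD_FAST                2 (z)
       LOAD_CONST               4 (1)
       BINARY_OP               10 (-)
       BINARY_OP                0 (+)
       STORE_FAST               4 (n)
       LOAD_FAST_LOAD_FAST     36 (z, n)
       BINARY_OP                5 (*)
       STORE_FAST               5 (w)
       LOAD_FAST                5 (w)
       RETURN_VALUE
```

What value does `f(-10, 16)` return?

LOAD_CONST → push 24. Stack: [24]
STORE_FAST z → z=24. Stack: []
LOAD_FAST b → push 16. Stack: [16]
LOAD_CONST → push 2. Stack: [16, 2]
BINARY_OP - → 16 - 2 = 14. Stack: [14]
STORE_FAST t → t=14. Stack: []
LOAD_FAST z → push 24. Stack: [24]
LOAD_CONST → push 3. Stack: [24, 3]
BINARY_OP * → 24 * 3 = 72. Stack: [72]
LOAD_FAST z → push 24. Stack: [72, 24]
LOAD_CONST → push 1. Stack: [72, 24, 1]
BINARY_OP - → 24 - 1 = 23. Stack: [72, 23]
BINARY_OP + → 72 + 23 = 95. Stack: [95]
STORE_FAST n → n=95. Stack: []
LOAD_FAST_LOAD_FAST z,n → push 24,95. Stack: [24, 95]
BINARY_OP * → 24 * 95 = 2280. Stack: [2280]
STORE_FAST w → w=2280. Stack: []
LOAD_FAST w → push 2280. Stack: [2280]
RETURN_VALUE → return 2280.

2280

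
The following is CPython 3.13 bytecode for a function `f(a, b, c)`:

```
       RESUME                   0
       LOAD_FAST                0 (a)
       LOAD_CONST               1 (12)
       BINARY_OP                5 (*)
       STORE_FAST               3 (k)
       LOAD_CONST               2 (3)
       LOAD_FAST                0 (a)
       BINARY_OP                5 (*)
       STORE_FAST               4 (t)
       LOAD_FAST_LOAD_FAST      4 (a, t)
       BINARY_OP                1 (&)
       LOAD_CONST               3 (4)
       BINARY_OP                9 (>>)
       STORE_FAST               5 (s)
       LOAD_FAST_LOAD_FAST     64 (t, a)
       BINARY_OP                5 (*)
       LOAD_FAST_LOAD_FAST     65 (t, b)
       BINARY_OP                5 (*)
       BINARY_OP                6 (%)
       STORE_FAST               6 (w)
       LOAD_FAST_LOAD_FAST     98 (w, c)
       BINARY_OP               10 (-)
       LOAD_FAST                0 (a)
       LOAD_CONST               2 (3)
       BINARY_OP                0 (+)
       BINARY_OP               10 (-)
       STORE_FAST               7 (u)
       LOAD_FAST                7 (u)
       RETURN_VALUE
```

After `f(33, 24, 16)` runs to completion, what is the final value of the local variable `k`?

LOAD_FAST a → push 33. Stack: [33]
LOAD_CONST → push 12. Stack: [33, 12]
BINARY_OP * → 33 * 12 = 396. Stack: [396]
STORE_FAST k → k=396. Stack: []
LOAD_CONST → push 3. Stack: [3]
LOAD_FAST a → push 33. Stack: [3, 33]
BINARY_OP * → 3 * 33 = 99. Stack: [99]
STORE_FAST t → t=99. Stack: []
LOAD_FAST_LOAD_FAST a,t → push 33,99. Stack: [33, 99]
BINARY_OP & → 33 & 99 = 33. Stack: [33]
LOAD_CONST → push 4. Stack: [33, 4]
BINARY_OP >> → 33 >> 4 = 2. Stack: [2]
STORE_FAST s → s=2. Stack: []
LOAD_FAST_LOAD_FAST t,a → push 99,33. Stack: [99, 33]
BINARY_OP * → 99 * 33 = 3267. Stack: [3267]
LOAD_FAST_LOAD_FAST t,b → push 99,24. Stack: [3267, 99, 24]
BINARY_OP * → 99 * 24 = 2376. Stack: [3267, 2376]
BINARY_OP % → 3267 % 2376 = 891. Stack: [891]
STORE_FAST w → w=891. Stack: []
LOAD_FAST_LOAD_FAST w,c → push 891,16. Stack: [891, 16]
BINARY_OP - → 891 - 16 = 875. Stack: [875]
LOAD_FAST a → push 33. Stack: [875, 33]
LOAD_CONST → push 3. Stack: [875, 33, 3]
BINARY_OP + → 33 + 3 = 36. Stack: [875, 36]
BINARY_OP - → 875 - 36 = 839. Stack: [839]
STORE_FAST u → u=839. Stack: []
LOAD_FAST u → push 839. Stack: [839]
RETURN_VALUE → return 839.

396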